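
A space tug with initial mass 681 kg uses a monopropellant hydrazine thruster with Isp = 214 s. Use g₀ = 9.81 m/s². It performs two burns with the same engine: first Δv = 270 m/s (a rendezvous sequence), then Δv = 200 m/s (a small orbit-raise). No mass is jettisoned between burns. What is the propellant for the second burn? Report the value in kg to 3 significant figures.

propellant for the second burn ≈ 54.4 kg

v_e = Isp · g₀ = 214 × 9.81 = 2099.3 m/s.
After the first burn: m = 681 × exp(−270/2099.3) = 681 × 0.87932 = 598.817 kg.
After the second burn: m = 598.817 × exp(−200/2099.3) = 598.817 × 0.90913 = 544.402 kg.
Second-burn propellant = 598.817 − 544.402 = 54.415 kg.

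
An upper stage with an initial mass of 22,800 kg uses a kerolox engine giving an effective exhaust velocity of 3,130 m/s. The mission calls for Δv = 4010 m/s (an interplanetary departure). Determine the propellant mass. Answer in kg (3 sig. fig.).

From the ideal rocket equation, m₀/m_f = exp(Δv / v_e) = exp(4010 / 3130.0) = exp(1.2812) = 3.6008.
m_f = 22,800 / 3.6008 = 6,331.93 kg, so propellant = m₀ − m_f = 22,800 − 6,331.93 = 16,468.07 kg.

propellant mass ≈ 16500 kg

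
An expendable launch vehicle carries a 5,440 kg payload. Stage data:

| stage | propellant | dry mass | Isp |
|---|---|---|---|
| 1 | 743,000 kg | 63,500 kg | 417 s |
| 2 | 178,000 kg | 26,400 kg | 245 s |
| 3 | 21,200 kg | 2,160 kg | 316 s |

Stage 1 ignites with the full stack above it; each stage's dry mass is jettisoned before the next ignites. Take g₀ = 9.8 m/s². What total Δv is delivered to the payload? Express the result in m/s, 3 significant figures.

Δv ≈ 12700 m/s

Ignition mass of stage 1 = 743,000+63,500 + 178,000+26,400 + 21,200+2,160 + 5,440 = 1,039,700 kg.
Stage 1: m₀ = 1,039,700 kg, m_f = 1,039,700 − 743,000 = 296,700 kg; Δv = 417×9.8×ln(3.504) = 4086.6×1.2540 ≈ 5124 m/s.
Stage 2: m₀ = 233,200 kg, m_f = 233,200 − 178,000 = 55,200 kg; Δv = 245×9.8×ln(4.225) = 2401.0×1.4409 ≈ 3460 m/s.
Stage 3: m₀ = 28,800 kg, m_f = 28,800 − 21,200 = 7,600 kg; Δv = 316×9.8×ln(3.789) = 3096.8×1.3322 ≈ 4126 m/s.
Total Δv = 5124 + 3460 + 4126 = 12710 m/s.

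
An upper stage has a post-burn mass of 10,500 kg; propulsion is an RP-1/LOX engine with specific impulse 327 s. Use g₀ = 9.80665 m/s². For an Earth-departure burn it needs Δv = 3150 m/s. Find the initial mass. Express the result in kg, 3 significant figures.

initial mass ≈ 28000 kg

v_e = Isp · g₀ = 327 × 9.80665 = 3206.8 m/s.
From the ideal rocket equation, m₀/m_f = exp(Δv / v_e) = exp(3150 / 3206.8) = exp(0.9823) = 2.6706.
m₀ = m_f × 2.6706 = 10,500 × 2.6706 = 28,041.3 kg.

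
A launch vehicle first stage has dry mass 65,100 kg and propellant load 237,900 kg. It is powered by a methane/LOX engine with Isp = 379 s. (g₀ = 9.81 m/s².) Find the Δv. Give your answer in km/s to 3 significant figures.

Δv ≈ 5.72 km/s

v_e = Isp · g₀ = 379 × 9.81 = 3718.0 m/s.
m₀ = m_dry + m_prop = 65,100 + 237,900 = 303,000 kg.
From the ideal rocket equation, Δv = v_e · ln(m₀/m_f) = 3718.0 × ln(4.654) = 3718.0 × 1.5378 ≈ 5717.6 m/s.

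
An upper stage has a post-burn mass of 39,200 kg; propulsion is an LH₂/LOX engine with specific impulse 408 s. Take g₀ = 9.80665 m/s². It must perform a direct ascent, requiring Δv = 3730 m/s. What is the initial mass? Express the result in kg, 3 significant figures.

initial mass ≈ 99600 kg

v_e = Isp · g₀ = 408 × 9.80665 = 4001.1 m/s.
m₀/m_f = exp(Δv / v_e) = exp(3730 / 4001.1) = exp(0.9322) = 2.5402.
m₀ = m_f × 2.5402 = 39,200 × 2.5402 = 99,575.8 kg.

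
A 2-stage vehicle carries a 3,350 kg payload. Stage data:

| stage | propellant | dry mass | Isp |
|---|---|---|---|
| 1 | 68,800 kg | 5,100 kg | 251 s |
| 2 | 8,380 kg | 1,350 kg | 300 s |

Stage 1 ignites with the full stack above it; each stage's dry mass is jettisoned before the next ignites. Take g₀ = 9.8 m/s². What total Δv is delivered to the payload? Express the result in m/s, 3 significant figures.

Δv ≈ 6860 m/s

Ignition mass of stage 1 = 68,800+5,100 + 8,380+1,350 + 3,350 = 86,980 kg.
Stage 1: m₀ = 86,980 kg, m_f = 86,980 − 68,800 = 18,180 kg; Δv = 251×9.8×ln(4.784) = 2459.8×1.5654 ≈ 3850 m/s.
Stage 2: m₀ = 13,080 kg, m_f = 13,080 − 8,380 = 4,700 kg; Δv = 300×9.8×ln(2.783) = 2940.0×1.0235 ≈ 3009 m/s.
Total Δv = 3850 + 3009 = 6859 m/s.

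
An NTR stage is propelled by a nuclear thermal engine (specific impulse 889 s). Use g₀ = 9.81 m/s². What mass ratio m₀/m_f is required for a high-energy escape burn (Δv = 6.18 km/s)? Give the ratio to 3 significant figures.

v_e = Isp · g₀ = 889 × 9.81 = 8721.1 m/s.
From the ideal rocket equation, m₀/m_f = exp(Δv / v_e) = exp(6180 / 8721.1) = exp(0.7086) = 2.0312.

mass ratio ≈ 2.03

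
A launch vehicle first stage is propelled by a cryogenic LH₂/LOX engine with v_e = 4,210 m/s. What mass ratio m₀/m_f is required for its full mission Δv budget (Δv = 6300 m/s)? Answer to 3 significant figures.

Using Δv = v_e ln(m₀/m_f): m₀/m_f = exp(Δv / v_e) = exp(6300 / 4210.0) = exp(1.4964) = 4.4657.

mass ratio ≈ 4.47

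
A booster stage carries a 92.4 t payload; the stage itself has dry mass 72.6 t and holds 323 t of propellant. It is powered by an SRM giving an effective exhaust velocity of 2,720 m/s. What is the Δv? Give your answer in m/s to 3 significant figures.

Δv ≈ 2950 m/s

m₀ = payload + dry + propellant = 92.4 + 72.6 + 323 = 488 t.
m_f = payload + dry = 92.4 + 72.6 = 165 t.
Δv = v_e · ln(m₀/m_f) = 2720.0 × ln(2.958) = 2720.0 × 1.0844 ≈ 2949.5 m/s.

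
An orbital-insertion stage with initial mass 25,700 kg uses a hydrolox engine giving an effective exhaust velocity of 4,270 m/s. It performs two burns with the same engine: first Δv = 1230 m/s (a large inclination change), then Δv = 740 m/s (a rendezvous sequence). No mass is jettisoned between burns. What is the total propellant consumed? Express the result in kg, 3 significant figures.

After the first burn: m = 25700 × exp(−1230/4270.0) = 25700 × 0.74972 = 19,267.8 kg.
After the second burn: m = 19,267.8 × exp(−740/4270.0) = 19,267.8 × 0.84088 = 16,201.9 kg.
Total propellant = m₀ − m_final = 25700 − 16,201.9 = 9,498.1 kg.

total propellant consumed ≈ 9500 kg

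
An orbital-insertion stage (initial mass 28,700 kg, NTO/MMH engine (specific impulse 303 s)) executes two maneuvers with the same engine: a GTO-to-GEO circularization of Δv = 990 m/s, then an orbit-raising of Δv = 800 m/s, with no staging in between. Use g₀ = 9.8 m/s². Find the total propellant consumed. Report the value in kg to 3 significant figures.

v_e = Isp · g₀ = 303 × 9.8 = 2969.4 m/s.
After the first burn: m = 28700 × exp(−990/2969.4) = 28700 × 0.71648 = 20,563 kg.
After the second burn: m = 20,563 × exp(−800/2969.4) = 20,563 × 0.76383 = 15,706.6 kg.
Total propellant = m₀ − m_final = 28700 − 15,706.6 = 12,993.4 kg.

total propellant consumed ≈ 13000 kg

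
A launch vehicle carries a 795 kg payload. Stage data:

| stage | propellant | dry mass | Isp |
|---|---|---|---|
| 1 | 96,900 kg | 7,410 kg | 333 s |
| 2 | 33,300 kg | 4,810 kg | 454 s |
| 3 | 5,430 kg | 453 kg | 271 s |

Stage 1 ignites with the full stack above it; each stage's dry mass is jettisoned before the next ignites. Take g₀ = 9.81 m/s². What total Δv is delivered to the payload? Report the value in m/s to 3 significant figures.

Δv ≈ 13900 m/s

Ignition mass of stage 1 = 96,900+7,410 + 33,300+4,810 + 5,430+453 + 795 = 149,098 kg.
Stage 1: m₀ = 149,098 kg, m_f = 149,098 − 96,900 = 52,198 kg; Δv = 333×9.81×ln(2.856) = 3266.7×1.0496 ≈ 3429 m/s.
Stage 2: m₀ = 44,788 kg, m_f = 44,788 − 33,300 = 11,488 kg; Δv = 454×9.81×ln(3.899) = 4453.7×1.3606 ≈ 6060 m/s.
Stage 3: m₀ = 6,678 kg, m_f = 6,678 − 5,430 = 1,248 kg; Δv = 271×9.81×ln(5.351) = 2658.5×1.6773 ≈ 4459 m/s.
Total Δv = 3429 + 6060 + 4459 = 13948 m/s.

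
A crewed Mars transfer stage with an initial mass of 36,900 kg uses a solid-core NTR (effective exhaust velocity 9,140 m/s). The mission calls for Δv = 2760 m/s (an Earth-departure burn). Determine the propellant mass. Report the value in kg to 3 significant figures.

propellant mass ≈ 9620 kg

From the ideal rocket equation, m₀/m_f = exp(Δv / v_e) = exp(2760 / 9140.0) = exp(0.3020) = 1.3525.
m_f = 36,900 / 1.3525 = 27,282.8 kg, so propellant = m₀ − m_f = 36,900 − 27,282.8 = 9,617.2 kg.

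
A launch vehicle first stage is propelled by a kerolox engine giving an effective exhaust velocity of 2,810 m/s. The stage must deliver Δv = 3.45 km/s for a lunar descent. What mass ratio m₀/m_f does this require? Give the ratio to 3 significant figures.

m₀/m_f = exp(Δv / v_e) = exp(3450 / 2810.0) = exp(1.2278) = 3.4136.

mass ratio ≈ 3.41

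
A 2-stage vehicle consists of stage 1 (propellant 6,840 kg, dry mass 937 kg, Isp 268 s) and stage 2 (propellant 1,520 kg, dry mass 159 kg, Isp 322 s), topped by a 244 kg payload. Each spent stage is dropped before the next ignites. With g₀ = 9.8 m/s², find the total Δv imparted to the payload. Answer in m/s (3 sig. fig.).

Δv ≈ 8140 m/s

Ignition mass of stage 1 = 6,840+937 + 1,520+159 + 244 = 9,700 kg.
Stage 1: m₀ = 9,700 kg, m_f = 9,700 − 6,840 = 2,860 kg; Δv = 268×9.8×ln(3.392) = 2626.4×1.2213 ≈ 3208 m/s.
Stage 2: m₀ = 1,923 kg, m_f = 1,923 − 1,520 = 403 kg; Δv = 322×9.8×ln(4.772) = 3155.6×1.5627 ≈ 4931 m/s.
Total Δv = 3208 + 4931 = 8139 m/s.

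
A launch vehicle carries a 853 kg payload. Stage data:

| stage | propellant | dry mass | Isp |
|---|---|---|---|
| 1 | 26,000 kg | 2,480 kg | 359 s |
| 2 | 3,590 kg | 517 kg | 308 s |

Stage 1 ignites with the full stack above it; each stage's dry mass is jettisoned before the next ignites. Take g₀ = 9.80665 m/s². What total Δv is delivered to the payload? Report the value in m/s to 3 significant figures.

Δv ≈ 9180 m/s

Ignition mass of stage 1 = 26,000+2,480 + 3,590+517 + 853 = 33,440 kg.
Stage 1: m₀ = 33,440 kg, m_f = 33,440 − 26,000 = 7,440 kg; Δv = 359×9.80665×ln(4.495) = 3520.6×1.5029 ≈ 5291 m/s.
Stage 2: m₀ = 4,960 kg, m_f = 4,960 − 3,590 = 1,370 kg; Δv = 308×9.80665×ln(3.62) = 3020.4×1.2866 ≈ 3886 m/s.
Total Δv = 5291 + 3886 = 9177 m/s.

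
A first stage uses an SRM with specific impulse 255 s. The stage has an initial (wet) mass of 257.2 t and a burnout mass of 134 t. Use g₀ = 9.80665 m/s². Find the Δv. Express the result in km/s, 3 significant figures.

Δv ≈ 1.63 km/s

v_e = Isp · g₀ = 255 × 9.80665 = 2500.7 m/s.
Using Δv = v_e ln(m₀/m_f): Δv = v_e · ln(m₀/m_f) = 2500.7 × ln(1.919) = 2500.7 × 0.6520 ≈ 1630.5 m/s.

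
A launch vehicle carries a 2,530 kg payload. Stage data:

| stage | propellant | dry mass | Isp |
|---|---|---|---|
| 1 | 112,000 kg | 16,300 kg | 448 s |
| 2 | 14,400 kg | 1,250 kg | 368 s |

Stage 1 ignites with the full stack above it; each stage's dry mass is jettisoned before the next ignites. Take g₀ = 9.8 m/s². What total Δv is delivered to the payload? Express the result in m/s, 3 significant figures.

Ignition mass of stage 1 = 112,000+16,300 + 14,400+1,250 + 2,530 = 146,480 kg.
Stage 1: m₀ = 146,480 kg, m_f = 146,480 − 112,000 = 34,480 kg; Δv = 448×9.8×ln(4.248) = 4390.4×1.4465 ≈ 6351 m/s.
Stage 2: m₀ = 18,180 kg, m_f = 18,180 − 14,400 = 3,780 kg; Δv = 368×9.8×ln(4.81) = 3606.4×1.5706 ≈ 5664 m/s.
Total Δv = 6351 + 5664 = 12015 m/s.

Δv ≈ 12000 m/s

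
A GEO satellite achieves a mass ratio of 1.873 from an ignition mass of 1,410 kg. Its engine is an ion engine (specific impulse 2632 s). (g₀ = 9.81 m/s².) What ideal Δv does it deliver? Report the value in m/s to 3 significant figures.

Δv ≈ 16200 m/s

v_e = Isp · g₀ = 2632 × 9.81 = 25819.9 m/s.
By the Tsiolkovsky rocket equation, Δv = v_e · ln(1.873) = 25819.9 × 0.6275 ≈ 16203.1 m/s.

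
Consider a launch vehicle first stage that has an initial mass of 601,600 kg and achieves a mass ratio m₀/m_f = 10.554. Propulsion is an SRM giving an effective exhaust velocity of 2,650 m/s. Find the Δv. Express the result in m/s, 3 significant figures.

From the ideal rocket equation, Δv = v_e · ln(10.554) = 2650.0 × 2.3565 ≈ 6244.7 m/s.

Δv ≈ 6240 m/s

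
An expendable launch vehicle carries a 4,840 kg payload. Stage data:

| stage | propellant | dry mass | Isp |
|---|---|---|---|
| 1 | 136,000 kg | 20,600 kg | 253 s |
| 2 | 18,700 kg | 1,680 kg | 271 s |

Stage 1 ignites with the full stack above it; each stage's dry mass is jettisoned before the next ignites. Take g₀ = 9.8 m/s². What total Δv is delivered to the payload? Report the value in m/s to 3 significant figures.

Ignition mass of stage 1 = 136,000+20,600 + 18,700+1,680 + 4,840 = 181,820 kg.
Stage 1: m₀ = 181,820 kg, m_f = 181,820 − 136,000 = 45,820 kg; Δv = 253×9.8×ln(3.968) = 2479.4×1.3783 ≈ 3417 m/s.
Stage 2: m₀ = 25,220 kg, m_f = 25,220 − 18,700 = 6,520 kg; Δv = 271×9.8×ln(3.868) = 2655.8×1.3528 ≈ 3593 m/s.
Total Δv = 3417 + 3593 = 7010 m/s.

Δv ≈ 7010 m/s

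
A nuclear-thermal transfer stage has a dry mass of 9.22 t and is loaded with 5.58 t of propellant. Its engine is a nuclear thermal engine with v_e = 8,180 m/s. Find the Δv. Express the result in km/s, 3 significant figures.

Δv ≈ 3.87 km/s

m₀ = m_dry + m_prop = 9.22 + 5.58 = 14.8 t.
Δv = v_e · ln(m₀/m_f) = 8180.0 × ln(1.605) = 8180.0 × 0.4733 ≈ 3871.2 m/s.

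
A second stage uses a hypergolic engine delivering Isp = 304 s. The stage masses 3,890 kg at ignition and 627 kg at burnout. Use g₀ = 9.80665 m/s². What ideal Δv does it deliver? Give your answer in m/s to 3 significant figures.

v_e = Isp · g₀ = 304 × 9.80665 = 2981.2 m/s.
Rocket equation: Δv = v_e · ln(m₀/m_f) = 2981.2 × ln(6.204) = 2981.2 × 1.8252 ≈ 5441.4 m/s.

Δv ≈ 5440 m/s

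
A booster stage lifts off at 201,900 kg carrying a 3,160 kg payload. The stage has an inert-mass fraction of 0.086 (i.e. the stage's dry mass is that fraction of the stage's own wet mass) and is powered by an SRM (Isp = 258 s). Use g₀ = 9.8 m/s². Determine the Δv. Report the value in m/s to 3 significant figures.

Stage wet mass = m₀ − payload = 201,900 − 3,160 = 198,740 kg.
Stage dry mass = ε × stage wet mass = 0.086 × 198,740 = 17,091.6 kg.
Burnout mass m_f = stage dry + payload = 17,091.6 + 3,160 = 20,251.6 kg.
v_e = Isp · g₀ = 258 × 9.8 = 2528.4 m/s.
From the ideal rocket equation, Δv = v_e · ln(201,900/20,251.6) = 2528.4 × ln(9.97) = 2528.4 × 2.2995 ≈ 5814 m/s.

Δv ≈ 5810 m/s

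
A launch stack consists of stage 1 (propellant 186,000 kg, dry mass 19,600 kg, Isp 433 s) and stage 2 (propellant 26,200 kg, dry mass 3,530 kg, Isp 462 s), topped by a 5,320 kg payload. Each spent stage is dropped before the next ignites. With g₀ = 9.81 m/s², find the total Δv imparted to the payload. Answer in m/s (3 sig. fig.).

Ignition mass of stage 1 = 186,000+19,600 + 26,200+3,530 + 5,320 = 240,650 kg.
Stage 1: m₀ = 240,650 kg, m_f = 240,650 − 186,000 = 54,650 kg; Δv = 433×9.81×ln(4.403) = 4247.7×1.4824 ≈ 6297 m/s.
Stage 2: m₀ = 35,050 kg, m_f = 35,050 − 26,200 = 8,850 kg; Δv = 462×9.81×ln(3.96) = 4532.2×1.3764 ≈ 6238 m/s.
Total Δv = 6297 + 6238 = 12535 m/s.

Δv ≈ 12500 m/s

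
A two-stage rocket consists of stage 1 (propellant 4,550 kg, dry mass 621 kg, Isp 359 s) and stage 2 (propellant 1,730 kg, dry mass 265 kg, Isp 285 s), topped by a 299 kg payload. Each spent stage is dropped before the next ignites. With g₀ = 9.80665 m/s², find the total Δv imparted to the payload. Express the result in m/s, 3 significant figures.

Δv ≈ 7230 m/s

Ignition mass of stage 1 = 4,550+621 + 1,730+265 + 299 = 7,465 kg.
Stage 1: m₀ = 7,465 kg, m_f = 7,465 − 4,550 = 2,915 kg; Δv = 359×9.80665×ln(2.561) = 3520.6×0.9404 ≈ 3311 m/s.
Stage 2: m₀ = 2,294 kg, m_f = 2,294 − 1,730 = 564 kg; Δv = 285×9.80665×ln(4.067) = 2794.9×1.4030 ≈ 3921 m/s.
Total Δv = 3311 + 3921 = 7232 m/s.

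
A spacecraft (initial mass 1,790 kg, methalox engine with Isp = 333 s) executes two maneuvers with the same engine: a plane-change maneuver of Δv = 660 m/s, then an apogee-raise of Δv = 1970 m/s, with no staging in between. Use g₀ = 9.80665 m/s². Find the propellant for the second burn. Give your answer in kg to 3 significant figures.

v_e = Isp · g₀ = 333 × 9.80665 = 3265.6 m/s.
After the first burn: m = 1790 × exp(−660/3265.6) = 1790 × 0.81701 = 1,462.45 kg.
After the second burn: m = 1,462.45 × exp(−1970/3265.6) = 1,462.45 × 0.54703 = 800.004 kg.
Second-burn propellant = 1,462.45 − 800.004 = 662.446 kg.

propellant for the second burn ≈ 662 kg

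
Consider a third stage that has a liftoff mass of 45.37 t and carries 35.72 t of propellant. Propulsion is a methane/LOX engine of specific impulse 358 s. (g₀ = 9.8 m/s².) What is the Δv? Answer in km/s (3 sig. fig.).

Δv ≈ 5.43 km/s

v_e = Isp · g₀ = 358 × 9.8 = 3508.4 m/s.
m_f = m₀ − m_prop = 45.37 − 35.72 = 9.65 t.
Using Δv = v_e ln(m₀/m_f): Δv = v_e · ln(m₀/m_f) = 3508.4 × ln(4.702) = 3508.4 × 1.5479 ≈ 5430.6 m/s.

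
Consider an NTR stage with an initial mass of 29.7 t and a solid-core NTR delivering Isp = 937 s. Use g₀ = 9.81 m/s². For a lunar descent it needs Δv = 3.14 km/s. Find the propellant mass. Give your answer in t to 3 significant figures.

propellant mass ≈ 8.59 t

v_e = Isp · g₀ = 937 × 9.81 = 9192.0 m/s.
Using Δv = v_e ln(m₀/m_f): m₀/m_f = exp(Δv / v_e) = exp(3140 / 9192.0) = exp(0.3416) = 1.4072.
m_f = 29.7 / 1.4072 = 21.1057 t, so propellant = m₀ − m_f = 29.7 − 21.1057 = 8.5943 t.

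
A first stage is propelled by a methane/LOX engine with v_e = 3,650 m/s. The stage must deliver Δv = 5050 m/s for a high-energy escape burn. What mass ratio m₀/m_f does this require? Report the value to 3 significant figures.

m₀/m_f = exp(Δv / v_e) = exp(5050 / 3650.0) = exp(1.3836) = 3.9891.

mass ratio ≈ 3.99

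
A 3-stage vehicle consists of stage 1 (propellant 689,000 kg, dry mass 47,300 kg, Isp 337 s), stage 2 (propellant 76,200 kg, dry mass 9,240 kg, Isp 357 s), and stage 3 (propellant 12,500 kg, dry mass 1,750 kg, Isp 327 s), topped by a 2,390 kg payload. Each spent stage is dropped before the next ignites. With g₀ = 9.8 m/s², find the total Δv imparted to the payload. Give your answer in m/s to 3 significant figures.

Ignition mass of stage 1 = 689,000+47,300 + 76,200+9,240 + 12,500+1,750 + 2,390 = 838,380 kg.
Stage 1: m₀ = 838,380 kg, m_f = 838,380 − 689,000 = 149,380 kg; Δv = 337×9.8×ln(5.612) = 3302.6×1.7250 ≈ 5697 m/s.
Stage 2: m₀ = 102,080 kg, m_f = 102,080 − 76,200 = 25,880 kg; Δv = 357×9.8×ln(3.944) = 3498.6×1.3723 ≈ 4801 m/s.
Stage 3: m₀ = 16,640 kg, m_f = 16,640 − 12,500 = 4,140 kg; Δv = 327×9.8×ln(4.019) = 3204.6×1.3911 ≈ 4458 m/s.
Total Δv = 5697 + 4801 + 4458 = 14956 m/s.

Δv ≈ 15000 m/s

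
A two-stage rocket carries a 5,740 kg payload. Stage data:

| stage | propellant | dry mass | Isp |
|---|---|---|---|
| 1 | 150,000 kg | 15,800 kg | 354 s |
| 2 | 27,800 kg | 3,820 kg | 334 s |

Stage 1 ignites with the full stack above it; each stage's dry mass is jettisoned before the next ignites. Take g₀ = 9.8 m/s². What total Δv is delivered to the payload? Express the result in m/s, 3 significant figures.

Δv ≈ 9110 m/s

Ignition mass of stage 1 = 150,000+15,800 + 27,800+3,820 + 5,740 = 203,160 kg.
Stage 1: m₀ = 203,160 kg, m_f = 203,160 − 150,000 = 53,160 kg; Δv = 354×9.8×ln(3.822) = 3469.2×1.3407 ≈ 4651 m/s.
Stage 2: m₀ = 37,360 kg, m_f = 37,360 − 27,800 = 9,560 kg; Δv = 334×9.8×ln(3.908) = 3273.2×1.3630 ≈ 4461 m/s.
Total Δv = 4651 + 4461 = 9112 m/s.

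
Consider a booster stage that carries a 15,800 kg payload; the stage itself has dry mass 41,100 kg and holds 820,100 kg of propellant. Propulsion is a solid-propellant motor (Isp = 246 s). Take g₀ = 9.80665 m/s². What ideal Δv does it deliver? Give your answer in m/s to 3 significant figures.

v_e = Isp · g₀ = 246 × 9.80665 = 2412.4 m/s.
m₀ = payload + dry + propellant = 15,800 + 41,100 + 820,100 = 877,000 kg.
m_f = payload + dry = 15,800 + 41,100 = 56,900 kg.
By the Tsiolkovsky rocket equation, Δv = v_e · ln(m₀/m_f) = 2412.4 × ln(15.41) = 2412.4 × 2.7352 ≈ 6598.5 m/s.

Δv ≈ 6600 m/s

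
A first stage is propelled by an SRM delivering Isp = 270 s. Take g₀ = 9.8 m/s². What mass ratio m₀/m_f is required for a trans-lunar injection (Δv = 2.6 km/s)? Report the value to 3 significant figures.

v_e = Isp · g₀ = 270 × 9.8 = 2646.0 m/s.
m₀/m_f = exp(Δv / v_e) = exp(2600 / 2646.0) = exp(0.9826) = 2.6714.

mass ratio ≈ 2.67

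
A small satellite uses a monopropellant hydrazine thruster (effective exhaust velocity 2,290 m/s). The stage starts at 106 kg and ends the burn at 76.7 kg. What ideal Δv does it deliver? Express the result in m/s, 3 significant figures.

Rocket equation: Δv = v_e · ln(m₀/m_f) = 2290.0 × ln(1.382) = 2290.0 × 0.3235 ≈ 740.9 m/s.

Δv ≈ 741 m/s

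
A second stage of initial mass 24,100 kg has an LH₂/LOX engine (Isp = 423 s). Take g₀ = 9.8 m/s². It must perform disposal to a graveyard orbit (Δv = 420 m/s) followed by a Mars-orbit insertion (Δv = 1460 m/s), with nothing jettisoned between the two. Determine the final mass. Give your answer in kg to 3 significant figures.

v_e = Isp · g₀ = 423 × 9.8 = 4145.4 m/s.
After the first burn: m = 24100 × exp(−420/4145.4) = 24100 × 0.90365 = 21,778 kg.
After the second burn: m = 21,778 × exp(−1460/4145.4) = 21,778 × 0.70314 = 15,313 kg.

final mass ≈ 15300 kg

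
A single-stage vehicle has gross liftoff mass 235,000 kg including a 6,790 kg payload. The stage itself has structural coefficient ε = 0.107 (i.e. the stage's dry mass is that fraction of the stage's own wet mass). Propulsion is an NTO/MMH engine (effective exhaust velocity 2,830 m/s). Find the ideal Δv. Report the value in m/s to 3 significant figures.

Stage wet mass = m₀ − payload = 235,000 − 6,790 = 228,210 kg.
Stage dry mass = ε × stage wet mass = 0.107 × 228,210 = 24,418.5 kg.
Burnout mass m_f = stage dry + payload = 24,418.5 + 6,790 = 31,208.5 kg.
Δv = v_e · ln(235,000/31,208.5) = 2830.0 × ln(7.53) = 2830.0 × 2.0189 ≈ 5713 m/s.

Δv ≈ 5710 m/s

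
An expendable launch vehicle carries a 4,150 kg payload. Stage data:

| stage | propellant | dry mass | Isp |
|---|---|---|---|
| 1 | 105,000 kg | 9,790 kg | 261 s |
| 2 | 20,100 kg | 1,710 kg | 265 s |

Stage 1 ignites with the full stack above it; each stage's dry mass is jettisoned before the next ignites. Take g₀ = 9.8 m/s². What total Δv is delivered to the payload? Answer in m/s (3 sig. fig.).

Δv ≈ 7370 m/s

Ignition mass of stage 1 = 105,000+9,790 + 20,100+1,710 + 4,150 = 140,750 kg.
Stage 1: m₀ = 140,750 kg, m_f = 140,750 − 105,000 = 35,750 kg; Δv = 261×9.8×ln(3.937) = 2557.8×1.3704 ≈ 3505 m/s.
Stage 2: m₀ = 25,960 kg, m_f = 25,960 − 20,100 = 5,860 kg; Δv = 265×9.8×ln(4.43) = 2597.0×1.4884 ≈ 3865 m/s.
Total Δv = 3505 + 3865 = 7370 m/s.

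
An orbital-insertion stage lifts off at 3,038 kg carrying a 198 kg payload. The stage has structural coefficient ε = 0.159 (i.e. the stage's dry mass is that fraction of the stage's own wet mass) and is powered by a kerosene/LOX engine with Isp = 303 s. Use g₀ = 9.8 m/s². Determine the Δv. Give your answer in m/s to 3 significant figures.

Stage wet mass = m₀ − payload = 3,038 − 198 = 2,840 kg.
Stage dry mass = ε × stage wet mass = 0.159 × 2,840 = 451.56 kg.
Burnout mass m_f = stage dry + payload = 451.56 + 198 = 649.56 kg.
v_e = Isp · g₀ = 303 × 9.8 = 2969.4 m/s.
Δv = v_e · ln(3,038/649.56) = 2969.4 × ln(4.677) = 2969.4 × 1.5427 ≈ 4581 m/s.

Δv ≈ 4580 m/s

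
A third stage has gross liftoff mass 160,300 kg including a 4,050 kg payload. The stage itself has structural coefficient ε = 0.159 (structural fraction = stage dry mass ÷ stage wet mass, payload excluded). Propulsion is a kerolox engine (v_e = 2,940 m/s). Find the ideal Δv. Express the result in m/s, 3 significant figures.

Δv ≈ 5040 m/s

Stage wet mass = m₀ − payload = 160,300 − 4,050 = 156,250 kg.
Stage dry mass = ε × stage wet mass = 0.159 × 156,250 = 24,843.8 kg.
Burnout mass m_f = stage dry + payload = 24,843.8 + 4,050 = 28,893.8 kg.
Rocket equation: Δv = v_e · ln(160,300/28,893.8) = 2940.0 × ln(5.548) = 2940.0 × 1.7134 ≈ 5037 m/s.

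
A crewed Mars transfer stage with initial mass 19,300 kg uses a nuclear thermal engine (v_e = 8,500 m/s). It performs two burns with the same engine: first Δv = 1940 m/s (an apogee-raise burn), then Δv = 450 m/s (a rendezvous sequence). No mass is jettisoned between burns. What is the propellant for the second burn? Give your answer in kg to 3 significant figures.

After the first burn: m = 19300 × exp(−1940/8500.0) = 19300 × 0.79594 = 15,361.6 kg.
After the second burn: m = 15,361.6 × exp(−450/8500.0) = 15,361.6 × 0.94844 = 14,569.6 kg.
Second-burn propellant = 15,361.6 − 14,569.6 = 792 kg.

propellant for the second burn ≈ 792 kg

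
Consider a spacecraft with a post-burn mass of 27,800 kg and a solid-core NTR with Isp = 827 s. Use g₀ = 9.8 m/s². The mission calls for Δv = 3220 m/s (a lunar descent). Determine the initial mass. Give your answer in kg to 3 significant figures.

initial mass ≈ 41400 kg

v_e = Isp · g₀ = 827 × 9.8 = 8104.6 m/s.
m₀/m_f = exp(Δv / v_e) = exp(3220 / 8104.6) = exp(0.3973) = 1.4878.
m₀ = m_f × 1.4878 = 27,800 × 1.4878 = 41,360.8 kg.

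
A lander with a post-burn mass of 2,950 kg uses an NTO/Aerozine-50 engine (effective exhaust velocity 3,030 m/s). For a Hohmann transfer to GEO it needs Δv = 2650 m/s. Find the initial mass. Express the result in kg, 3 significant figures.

initial mass ≈ 7070 kg

m₀/m_f = exp(Δv / v_e) = exp(2650 / 3030.0) = exp(0.8746) = 2.3979.
m₀ = m_f × 2.3979 = 2,950 × 2.3979 = 7,073.81 kg.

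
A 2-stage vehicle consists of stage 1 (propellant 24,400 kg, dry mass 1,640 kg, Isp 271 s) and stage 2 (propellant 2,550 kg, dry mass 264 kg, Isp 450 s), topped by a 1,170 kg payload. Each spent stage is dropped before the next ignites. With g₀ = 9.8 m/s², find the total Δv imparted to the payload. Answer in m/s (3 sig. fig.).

Δv ≈ 8950 m/s

Ignition mass of stage 1 = 24,400+1,640 + 2,550+264 + 1,170 = 30,024 kg.
Stage 1: m₀ = 30,024 kg, m_f = 30,024 − 24,400 = 5,624 kg; Δv = 271×9.8×ln(5.339) = 2655.8×1.6750 ≈ 4448 m/s.
Stage 2: m₀ = 3,984 kg, m_f = 3,984 − 2,550 = 1,434 kg; Δv = 450×9.8×ln(2.778) = 4410.0×1.0218 ≈ 4506 m/s.
Total Δv = 4448 + 4506 = 8954 m/s.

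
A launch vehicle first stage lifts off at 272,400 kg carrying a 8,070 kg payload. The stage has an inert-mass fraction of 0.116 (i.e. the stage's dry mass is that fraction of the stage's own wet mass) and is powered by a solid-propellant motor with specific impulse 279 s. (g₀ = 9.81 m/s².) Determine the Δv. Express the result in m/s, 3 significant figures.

Stage wet mass = m₀ − payload = 272,400 − 8,070 = 264,330 kg.
Stage dry mass = ε × stage wet mass = 0.116 × 264,330 = 30,662.3 kg.
Burnout mass m_f = stage dry + payload = 30,662.3 + 8,070 = 38,732.3 kg.
v_e = Isp · g₀ = 279 × 9.81 = 2737.0 m/s.
Δv = v_e · ln(272,400/38,732.3) = 2737.0 × ln(7.033) = 2737.0 × 1.9506 ≈ 5339 m/s.

Δv ≈ 5340 m/s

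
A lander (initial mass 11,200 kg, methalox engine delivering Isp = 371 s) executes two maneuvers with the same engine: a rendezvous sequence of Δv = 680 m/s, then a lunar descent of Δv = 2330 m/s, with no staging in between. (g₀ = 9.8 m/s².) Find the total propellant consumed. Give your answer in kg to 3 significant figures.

v_e = Isp · g₀ = 371 × 9.8 = 3635.8 m/s.
After the first burn: m = 11200 × exp(−680/3635.8) = 11200 × 0.82942 = 9,289.5 kg.
After the second burn: m = 9,289.5 × exp(−2330/3635.8) = 9,289.5 × 0.52684 = 4,894.08 kg.
Total propellant = m₀ − m_final = 11200 − 4,894.08 = 6,305.92 kg.

total propellant consumed ≈ 6310 kg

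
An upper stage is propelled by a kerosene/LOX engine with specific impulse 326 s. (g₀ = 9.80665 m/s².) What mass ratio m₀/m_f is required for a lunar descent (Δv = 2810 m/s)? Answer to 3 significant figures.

v_e = Isp · g₀ = 326 × 9.80665 = 3197.0 m/s.
Rocket equation: m₀/m_f = exp(Δv / v_e) = exp(2810 / 3197.0) = exp(0.8790) = 2.4084.

mass ratio ≈ 2.41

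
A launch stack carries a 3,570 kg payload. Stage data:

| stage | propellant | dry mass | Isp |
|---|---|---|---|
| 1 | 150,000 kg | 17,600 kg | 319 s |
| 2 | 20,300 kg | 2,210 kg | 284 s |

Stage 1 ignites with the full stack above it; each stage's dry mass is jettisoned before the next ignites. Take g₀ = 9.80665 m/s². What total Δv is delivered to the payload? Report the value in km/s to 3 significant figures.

Δv ≈ 8.86 km/s

Ignition mass of stage 1 = 150,000+17,600 + 20,300+2,210 + 3,570 = 193,680 kg.
Stage 1: m₀ = 193,680 kg, m_f = 193,680 − 150,000 = 43,680 kg; Δv = 319×9.80665×ln(4.434) = 3128.3×1.4893 ≈ 4659 m/s.
Stage 2: m₀ = 26,080 kg, m_f = 26,080 − 20,300 = 5,780 kg; Δv = 284×9.80665×ln(4.512) = 2785.1×1.5068 ≈ 4196 m/s.
Total Δv = 4659 + 4196 = 8855 m/s.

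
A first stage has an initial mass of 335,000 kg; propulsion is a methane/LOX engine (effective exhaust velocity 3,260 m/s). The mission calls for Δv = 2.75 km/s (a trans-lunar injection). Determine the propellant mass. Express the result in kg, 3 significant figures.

propellant mass ≈ 191000 kg

Using Δv = v_e ln(m₀/m_f): m₀/m_f = exp(Δv / v_e) = exp(2750 / 3260.0) = exp(0.8436) = 2.3246.
m_f = 335,000 / 2.3246 = 144,111 kg, so propellant = m₀ − m_f = 335,000 − 144,111 = 190,889 kg.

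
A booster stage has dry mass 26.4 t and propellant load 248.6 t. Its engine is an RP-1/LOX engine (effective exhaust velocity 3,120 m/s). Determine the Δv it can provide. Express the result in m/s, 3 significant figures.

m₀ = m_dry + m_prop = 26.4 + 248.6 = 275 t.
Rocket equation: Δv = v_e · ln(m₀/m_f) = 3120.0 × ln(10.42) = 3120.0 × 2.3434 ≈ 7311.4 m/s.

Δv ≈ 7310 m/s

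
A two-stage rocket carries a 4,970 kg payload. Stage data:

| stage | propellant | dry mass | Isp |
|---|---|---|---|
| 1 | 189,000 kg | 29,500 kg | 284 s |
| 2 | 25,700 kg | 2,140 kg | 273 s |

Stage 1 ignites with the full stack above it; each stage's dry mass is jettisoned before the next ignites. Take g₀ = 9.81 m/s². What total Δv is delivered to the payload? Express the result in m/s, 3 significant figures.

Δv ≈ 7980 m/s

Ignition mass of stage 1 = 189,000+29,500 + 25,700+2,140 + 4,970 = 251,310 kg.
Stage 1: m₀ = 251,310 kg, m_f = 251,310 − 189,000 = 62,310 kg; Δv = 284×9.81×ln(4.033) = 2786.0×1.3946 ≈ 3885 m/s.
Stage 2: m₀ = 32,810 kg, m_f = 32,810 − 25,700 = 7,110 kg; Δv = 273×9.81×ln(4.615) = 2678.1×1.5292 ≈ 4095 m/s.
Total Δv = 3885 + 4095 = 7980 m/s.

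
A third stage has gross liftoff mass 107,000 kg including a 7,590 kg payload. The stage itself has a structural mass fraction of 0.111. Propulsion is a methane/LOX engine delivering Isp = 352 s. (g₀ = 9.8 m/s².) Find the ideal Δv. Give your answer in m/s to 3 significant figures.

Δv ≈ 6030 m/s

Stage wet mass = m₀ − payload = 107,000 − 7,590 = 99,410 kg.
Stage dry mass = ε × stage wet mass = 0.111 × 99,410 = 11,034.5 kg.
Burnout mass m_f = stage dry + payload = 11,034.5 + 7,590 = 18,624.5 kg.
v_e = Isp · g₀ = 352 × 9.8 = 3449.6 m/s.
Δv = v_e · ln(107,000/18,624.5) = 3449.6 × ln(5.745) = 3449.6 × 1.7484 ≈ 6031 m/s.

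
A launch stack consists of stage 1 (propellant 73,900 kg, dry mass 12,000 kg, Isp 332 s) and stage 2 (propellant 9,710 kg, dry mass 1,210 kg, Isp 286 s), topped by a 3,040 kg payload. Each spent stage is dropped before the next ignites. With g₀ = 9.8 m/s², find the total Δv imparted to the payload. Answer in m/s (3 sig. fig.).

Δv ≈ 7720 m/s

Ignition mass of stage 1 = 73,900+12,000 + 9,710+1,210 + 3,040 = 99,860 kg.
Stage 1: m₀ = 99,860 kg, m_f = 99,860 − 73,900 = 25,960 kg; Δv = 332×9.8×ln(3.847) = 3253.6×1.3472 ≈ 4383 m/s.
Stage 2: m₀ = 13,960 kg, m_f = 13,960 − 9,710 = 4,250 kg; Δv = 286×9.8×ln(3.285) = 2802.8×1.1893 ≈ 3333 m/s.
Total Δv = 4383 + 3333 = 7716 m/s.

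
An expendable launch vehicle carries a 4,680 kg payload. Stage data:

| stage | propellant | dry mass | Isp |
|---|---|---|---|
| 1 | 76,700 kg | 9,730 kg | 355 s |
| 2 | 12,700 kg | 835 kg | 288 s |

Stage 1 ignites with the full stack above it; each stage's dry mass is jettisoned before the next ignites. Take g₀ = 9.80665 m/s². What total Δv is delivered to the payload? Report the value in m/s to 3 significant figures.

Ignition mass of stage 1 = 76,700+9,730 + 12,700+835 + 4,680 = 104,645 kg.
Stage 1: m₀ = 104,645 kg, m_f = 104,645 − 76,700 = 27,945 kg; Δv = 355×9.80665×ln(3.745) = 3481.4×1.3203 ≈ 4597 m/s.
Stage 2: m₀ = 18,215 kg, m_f = 18,215 − 12,700 = 5,515 kg; Δv = 288×9.80665×ln(3.303) = 2824.3×1.1948 ≈ 3374 m/s.
Total Δv = 4597 + 3374 = 7971 m/s.

Δv ≈ 7970 m/s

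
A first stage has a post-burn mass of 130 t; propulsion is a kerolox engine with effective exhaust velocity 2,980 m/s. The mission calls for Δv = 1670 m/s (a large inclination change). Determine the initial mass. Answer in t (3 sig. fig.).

initial mass ≈ 228 t

From the ideal rocket equation, m₀/m_f = exp(Δv / v_e) = exp(1670 / 2980.0) = exp(0.5604) = 1.7514.
m₀ = m_f × 1.7514 = 130 × 1.7514 = 227.682 t.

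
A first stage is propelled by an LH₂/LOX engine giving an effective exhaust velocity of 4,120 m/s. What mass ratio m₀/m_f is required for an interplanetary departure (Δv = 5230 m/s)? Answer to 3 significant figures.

m₀/m_f = exp(Δv / v_e) = exp(5230 / 4120.0) = exp(1.2694) = 3.5588.

mass ratio ≈ 3.56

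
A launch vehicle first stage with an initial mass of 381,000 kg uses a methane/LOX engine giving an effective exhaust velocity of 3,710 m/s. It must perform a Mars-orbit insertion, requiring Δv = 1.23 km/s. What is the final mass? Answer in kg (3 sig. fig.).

m₀/m_f = exp(Δv / v_e) = exp(1230 / 3710.0) = exp(0.3315) = 1.3931.
m_f = m₀ / 1.3931 = 381,000 / 1.3931 = 273,491 kg.

final mass ≈ 273000 kg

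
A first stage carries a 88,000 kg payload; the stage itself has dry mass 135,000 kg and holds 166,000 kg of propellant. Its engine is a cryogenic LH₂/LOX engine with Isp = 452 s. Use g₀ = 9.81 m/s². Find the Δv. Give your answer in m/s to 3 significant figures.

Δv ≈ 2470 m/s

v_e = Isp · g₀ = 452 × 9.81 = 4434.1 m/s.
m₀ = payload + dry + propellant = 88,000 + 135,000 + 166,000 = 389,000 kg.
m_f = payload + dry = 88,000 + 135,000 = 223,000 kg.
From the ideal rocket equation, Δv = v_e · ln(m₀/m_f) = 4434.1 × ln(1.744) = 4434.1 × 0.5564 ≈ 2467.2 m/s.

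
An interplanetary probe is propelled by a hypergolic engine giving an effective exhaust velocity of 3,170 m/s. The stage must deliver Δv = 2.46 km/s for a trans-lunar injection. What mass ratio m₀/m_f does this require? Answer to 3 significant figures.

m₀/m_f = exp(Δv / v_e) = exp(2460 / 3170.0) = exp(0.7760) = 2.1728.

mass ratio ≈ 2.17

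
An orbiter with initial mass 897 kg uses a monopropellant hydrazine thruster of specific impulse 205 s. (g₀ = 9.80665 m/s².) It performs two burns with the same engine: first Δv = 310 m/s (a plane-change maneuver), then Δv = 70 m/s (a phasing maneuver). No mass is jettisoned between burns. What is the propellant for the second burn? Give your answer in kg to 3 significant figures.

propellant for the second burn ≈ 26.3 kg

v_e = Isp · g₀ = 205 × 9.80665 = 2010.4 m/s.
After the first burn: m = 897 × exp(−310/2010.4) = 897 × 0.85710 = 768.819 kg.
After the second burn: m = 768.819 × exp(−70/2010.4) = 768.819 × 0.96578 = 742.51 kg.
Second-burn propellant = 768.819 − 742.51 = 26.309 kg.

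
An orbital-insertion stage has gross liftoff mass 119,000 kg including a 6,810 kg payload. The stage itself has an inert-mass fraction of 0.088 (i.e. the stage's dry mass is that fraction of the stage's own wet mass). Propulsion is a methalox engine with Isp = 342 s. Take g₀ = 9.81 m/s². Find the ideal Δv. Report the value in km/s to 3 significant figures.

Δv ≈ 6.59 km/s

Stage wet mass = m₀ − payload = 119,000 − 6,810 = 112,190 kg.
Stage dry mass = ε × stage wet mass = 0.088 × 112,190 = 9,872.72 kg.
Burnout mass m_f = stage dry + payload = 9,872.72 + 6,810 = 16,682.72 kg.
v_e = Isp · g₀ = 342 × 9.81 = 3355.0 m/s.
Rocket equation: Δv = v_e · ln(119,000/16,682.72) = 3355.0 × ln(7.133) = 3355.0 × 1.9648 ≈ 6592 m/s.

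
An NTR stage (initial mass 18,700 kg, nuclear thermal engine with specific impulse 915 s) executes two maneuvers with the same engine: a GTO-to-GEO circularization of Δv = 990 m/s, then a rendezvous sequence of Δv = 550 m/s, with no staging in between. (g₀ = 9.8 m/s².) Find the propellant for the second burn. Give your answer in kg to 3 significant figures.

propellant for the second burn ≈ 996 kg

v_e = Isp · g₀ = 915 × 9.8 = 8967.0 m/s.
After the first burn: m = 18700 × exp(−990/8967.0) = 18700 × 0.89547 = 16,745.3 kg.
After the second burn: m = 16,745.3 × exp(−550/8967.0) = 16,745.3 × 0.94051 = 15,749.1 kg.
Second-burn propellant = 16,745.3 − 15,749.1 = 996.2 kg.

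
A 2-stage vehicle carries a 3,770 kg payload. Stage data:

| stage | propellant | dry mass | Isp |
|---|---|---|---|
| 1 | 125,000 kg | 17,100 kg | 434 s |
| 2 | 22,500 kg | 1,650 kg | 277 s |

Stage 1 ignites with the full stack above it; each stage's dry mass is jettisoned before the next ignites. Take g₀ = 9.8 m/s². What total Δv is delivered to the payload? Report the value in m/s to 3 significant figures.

Ignition mass of stage 1 = 125,000+17,100 + 22,500+1,650 + 3,770 = 170,020 kg.
Stage 1: m₀ = 170,020 kg, m_f = 170,020 − 125,000 = 45,020 kg; Δv = 434×9.8×ln(3.777) = 4253.2×1.3288 ≈ 5652 m/s.
Stage 2: m₀ = 27,920 kg, m_f = 27,920 − 22,500 = 5,420 kg; Δv = 277×9.8×ln(5.151) = 2714.6×1.6392 ≈ 4450 m/s.
Total Δv = 5652 + 4450 = 10102 m/s.

Δv ≈ 10100 m/s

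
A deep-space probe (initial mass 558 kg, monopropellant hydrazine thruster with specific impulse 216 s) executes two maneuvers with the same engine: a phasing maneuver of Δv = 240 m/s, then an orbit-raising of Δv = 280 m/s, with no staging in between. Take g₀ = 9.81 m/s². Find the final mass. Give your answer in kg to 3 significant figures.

v_e = Isp · g₀ = 216 × 9.81 = 2119.0 m/s.
After the first burn: m = 558 × exp(−240/2119.0) = 558 × 0.89292 = 498.249 kg.
After the second burn: m = 498.249 × exp(−280/2119.0) = 498.249 × 0.87622 = 436.576 kg.

final mass ≈ 437 kg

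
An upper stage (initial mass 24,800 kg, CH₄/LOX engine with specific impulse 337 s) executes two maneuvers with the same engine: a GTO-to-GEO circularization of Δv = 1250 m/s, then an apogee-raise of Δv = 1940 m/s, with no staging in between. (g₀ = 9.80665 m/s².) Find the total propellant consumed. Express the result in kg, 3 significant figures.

v_e = Isp · g₀ = 337 × 9.80665 = 3304.8 m/s.
After the first burn: m = 24800 × exp(−1250/3304.8) = 24800 × 0.68507 = 16,989.7 kg.
After the second burn: m = 16,989.7 × exp(−1940/3304.8) = 16,989.7 × 0.55598 = 9,445.93 kg.
Total propellant = m₀ − m_final = 24800 − 9,445.93 = 15,354.07 kg.

total propellant consumed ≈ 15400 kg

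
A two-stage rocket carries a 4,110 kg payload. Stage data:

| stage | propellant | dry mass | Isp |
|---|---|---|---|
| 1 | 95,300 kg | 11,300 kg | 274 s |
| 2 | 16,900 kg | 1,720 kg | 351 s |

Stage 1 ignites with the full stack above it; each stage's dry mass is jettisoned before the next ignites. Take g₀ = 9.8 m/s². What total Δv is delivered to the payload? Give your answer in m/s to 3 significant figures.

Ignition mass of stage 1 = 95,300+11,300 + 16,900+1,720 + 4,110 = 129,330 kg.
Stage 1: m₀ = 129,330 kg, m_f = 129,330 − 95,300 = 34,030 kg; Δv = 274×9.8×ln(3.8) = 2685.2×1.3351 ≈ 3585 m/s.
Stage 2: m₀ = 22,730 kg, m_f = 22,730 − 16,900 = 5,830 kg; Δv = 351×9.8×ln(3.899) = 3439.8×1.3607 ≈ 4680 m/s.
Total Δv = 3585 + 4680 = 8265 m/s.

Δv ≈ 8270 m/s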